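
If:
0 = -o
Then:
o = 0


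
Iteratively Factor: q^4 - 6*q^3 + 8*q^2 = (q)*(q^3 - 6*q^2 + 8*q) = q*(q - 2)*(q^2 - 4*q) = q^2*(q - 2)*(q - 4)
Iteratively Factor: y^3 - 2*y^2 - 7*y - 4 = (y - 4)*(y^2 + 2*y + 1) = (y - 4)*(y + 1)*(y + 1)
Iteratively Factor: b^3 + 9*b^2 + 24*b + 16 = (b + 4)*(b^2 + 5*b + 4) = (b + 1)*(b + 4)*(b + 4)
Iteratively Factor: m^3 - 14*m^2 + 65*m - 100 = (m - 4)*(m^2 - 10*m + 25) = (m - 5)*(m - 4)*(m - 5)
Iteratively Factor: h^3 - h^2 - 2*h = (h + 1)*(h^2 - 2*h) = (h - 2)*(h + 1)*(h)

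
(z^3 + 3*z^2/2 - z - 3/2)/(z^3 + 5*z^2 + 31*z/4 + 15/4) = 2*(z - 1)/(2*z + 5)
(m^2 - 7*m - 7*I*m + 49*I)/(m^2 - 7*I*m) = (m - 7)/m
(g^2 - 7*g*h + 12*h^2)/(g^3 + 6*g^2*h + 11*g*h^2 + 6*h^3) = (g^2 - 7*g*h + 12*h^2)/(g^3 + 6*g^2*h + 11*g*h^2 + 6*h^3)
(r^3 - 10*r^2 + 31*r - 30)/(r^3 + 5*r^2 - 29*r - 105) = (r^2 - 5*r + 6)/(r^2 + 10*r + 21)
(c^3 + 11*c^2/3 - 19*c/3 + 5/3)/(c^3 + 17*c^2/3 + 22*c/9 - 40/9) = 3*(3*c^2 - 4*c + 1)/(9*c^2 + 6*c - 8)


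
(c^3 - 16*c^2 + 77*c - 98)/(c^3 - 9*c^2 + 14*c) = (c - 7)/c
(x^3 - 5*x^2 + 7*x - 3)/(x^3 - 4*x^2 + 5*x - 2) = (x - 3)/(x - 2)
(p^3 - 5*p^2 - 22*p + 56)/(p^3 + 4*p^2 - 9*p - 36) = (p^2 - 9*p + 14)/(p^2 - 9)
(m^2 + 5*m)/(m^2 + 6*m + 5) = m/(m + 1)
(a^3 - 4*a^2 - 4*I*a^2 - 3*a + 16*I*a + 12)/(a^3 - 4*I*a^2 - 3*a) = (a - 4)/a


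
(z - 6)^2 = z^2 - 12*z + 36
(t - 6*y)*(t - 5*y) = t^2 - 11*t*y + 30*y^2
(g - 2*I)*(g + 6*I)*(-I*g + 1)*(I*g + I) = g^4 + g^3 + 5*I*g^3 + 8*g^2 + 5*I*g^2 + 8*g + 12*I*g + 12*I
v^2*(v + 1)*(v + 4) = v^4 + 5*v^3 + 4*v^2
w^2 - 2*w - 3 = (w - 3)*(w + 1)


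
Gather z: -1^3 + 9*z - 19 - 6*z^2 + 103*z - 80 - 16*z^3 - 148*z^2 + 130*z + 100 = -16*z^3 - 154*z^2 + 242*z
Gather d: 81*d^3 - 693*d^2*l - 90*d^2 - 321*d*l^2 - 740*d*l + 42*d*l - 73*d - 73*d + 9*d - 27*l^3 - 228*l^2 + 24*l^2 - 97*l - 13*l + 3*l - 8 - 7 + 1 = 81*d^3 + d^2*(-693*l - 90) + d*(-321*l^2 - 698*l - 137) - 27*l^3 - 204*l^2 - 107*l - 14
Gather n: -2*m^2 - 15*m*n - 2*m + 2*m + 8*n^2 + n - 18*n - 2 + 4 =-2*m^2 + 8*n^2 + n*(-15*m - 17) + 2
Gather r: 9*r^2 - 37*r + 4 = 9*r^2 - 37*r + 4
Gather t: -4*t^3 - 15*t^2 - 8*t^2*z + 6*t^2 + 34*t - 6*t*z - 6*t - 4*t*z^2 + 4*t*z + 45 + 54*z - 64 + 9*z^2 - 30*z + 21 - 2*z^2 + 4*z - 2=-4*t^3 + t^2*(-8*z - 9) + t*(-4*z^2 - 2*z + 28) + 7*z^2 + 28*z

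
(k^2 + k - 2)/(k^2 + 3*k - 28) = (k^2 + k - 2)/(k^2 + 3*k - 28)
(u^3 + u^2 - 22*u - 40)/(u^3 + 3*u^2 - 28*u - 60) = (u + 4)/(u + 6)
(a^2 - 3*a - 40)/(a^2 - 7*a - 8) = (a + 5)/(a + 1)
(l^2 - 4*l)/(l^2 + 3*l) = (l - 4)/(l + 3)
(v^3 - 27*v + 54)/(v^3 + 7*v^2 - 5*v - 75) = (v^2 + 3*v - 18)/(v^2 + 10*v + 25)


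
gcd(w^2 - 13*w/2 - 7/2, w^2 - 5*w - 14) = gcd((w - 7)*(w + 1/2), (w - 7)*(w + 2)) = w - 7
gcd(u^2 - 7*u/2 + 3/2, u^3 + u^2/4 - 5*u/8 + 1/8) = u - 1/2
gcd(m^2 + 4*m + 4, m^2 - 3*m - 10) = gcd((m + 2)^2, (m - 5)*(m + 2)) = m + 2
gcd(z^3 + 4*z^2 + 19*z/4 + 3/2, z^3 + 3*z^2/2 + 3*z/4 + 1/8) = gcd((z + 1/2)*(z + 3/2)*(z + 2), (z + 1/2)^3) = z + 1/2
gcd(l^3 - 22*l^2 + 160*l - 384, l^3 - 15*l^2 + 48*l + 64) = l^2 - 16*l + 64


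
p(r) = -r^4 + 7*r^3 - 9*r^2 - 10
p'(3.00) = 27.00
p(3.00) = 17.00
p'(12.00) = -4104.00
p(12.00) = -9946.00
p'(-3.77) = 580.66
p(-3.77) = -715.00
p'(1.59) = 8.39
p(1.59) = -11.01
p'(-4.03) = 675.40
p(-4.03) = -878.09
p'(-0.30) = 7.40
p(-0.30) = -11.01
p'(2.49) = 23.63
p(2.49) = 3.83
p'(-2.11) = 169.05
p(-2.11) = -135.65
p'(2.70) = 25.76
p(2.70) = 9.03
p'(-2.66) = 271.75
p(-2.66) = -255.49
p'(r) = -4*r^3 + 21*r^2 - 18*r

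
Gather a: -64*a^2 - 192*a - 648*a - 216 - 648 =-64*a^2 - 840*a - 864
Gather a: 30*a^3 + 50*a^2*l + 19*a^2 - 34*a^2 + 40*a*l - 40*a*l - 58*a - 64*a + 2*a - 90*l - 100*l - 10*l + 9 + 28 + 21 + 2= 30*a^3 + a^2*(50*l - 15) - 120*a - 200*l + 60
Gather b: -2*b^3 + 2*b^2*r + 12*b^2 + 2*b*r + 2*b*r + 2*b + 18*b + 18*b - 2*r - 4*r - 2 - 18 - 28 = -2*b^3 + b^2*(2*r + 12) + b*(4*r + 38) - 6*r - 48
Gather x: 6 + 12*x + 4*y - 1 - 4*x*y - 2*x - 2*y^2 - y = x*(10 - 4*y) - 2*y^2 + 3*y + 5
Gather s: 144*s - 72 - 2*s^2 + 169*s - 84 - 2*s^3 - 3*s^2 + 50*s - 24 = -2*s^3 - 5*s^2 + 363*s - 180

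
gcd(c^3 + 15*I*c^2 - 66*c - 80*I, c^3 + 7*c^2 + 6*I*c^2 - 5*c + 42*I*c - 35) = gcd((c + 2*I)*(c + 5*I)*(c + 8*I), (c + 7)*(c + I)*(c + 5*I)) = c + 5*I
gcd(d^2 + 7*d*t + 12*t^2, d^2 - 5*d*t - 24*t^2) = d + 3*t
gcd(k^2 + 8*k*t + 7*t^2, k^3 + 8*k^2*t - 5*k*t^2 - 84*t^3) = k + 7*t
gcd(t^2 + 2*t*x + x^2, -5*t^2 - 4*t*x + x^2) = t + x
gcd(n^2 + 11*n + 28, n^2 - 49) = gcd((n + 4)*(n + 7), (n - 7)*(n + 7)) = n + 7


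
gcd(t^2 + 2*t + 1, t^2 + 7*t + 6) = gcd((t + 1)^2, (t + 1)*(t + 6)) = t + 1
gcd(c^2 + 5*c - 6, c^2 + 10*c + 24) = c + 6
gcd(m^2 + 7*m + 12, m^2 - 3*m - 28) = m + 4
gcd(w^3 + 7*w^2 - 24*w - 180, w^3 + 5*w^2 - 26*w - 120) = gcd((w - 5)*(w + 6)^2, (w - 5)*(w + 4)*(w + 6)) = w^2 + w - 30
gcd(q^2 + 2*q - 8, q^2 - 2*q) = q - 2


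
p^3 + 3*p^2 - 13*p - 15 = (p - 3)*(p + 1)*(p + 5)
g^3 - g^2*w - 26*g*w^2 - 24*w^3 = (g - 6*w)*(g + w)*(g + 4*w)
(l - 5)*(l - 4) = l^2 - 9*l + 20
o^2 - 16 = (o - 4)*(o + 4)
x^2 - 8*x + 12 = (x - 6)*(x - 2)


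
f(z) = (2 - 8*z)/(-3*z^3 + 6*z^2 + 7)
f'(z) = (2 - 8*z)*(9*z^2 - 12*z)/(-3*z^3 + 6*z^2 + 7)^2 - 8/(-3*z^3 + 6*z^2 + 7) = 2*(12*z^3 - 24*z^2 - 3*z*(3*z - 4)*(4*z - 1) - 28)/(-3*z^3 + 6*z^2 + 7)^2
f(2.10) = -2.61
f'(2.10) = -8.06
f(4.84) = 0.19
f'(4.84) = -0.11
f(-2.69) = 0.22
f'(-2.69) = 0.12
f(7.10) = 0.07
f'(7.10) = -0.02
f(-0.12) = 0.42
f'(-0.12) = -1.04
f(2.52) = 6.25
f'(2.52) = -55.10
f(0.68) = -0.39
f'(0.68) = -0.73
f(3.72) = 0.43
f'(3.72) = -0.41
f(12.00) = 0.02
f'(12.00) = 0.00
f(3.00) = 1.10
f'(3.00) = -2.08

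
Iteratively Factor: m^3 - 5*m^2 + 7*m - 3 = (m - 3)*(m^2 - 2*m + 1) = (m - 3)*(m - 1)*(m - 1)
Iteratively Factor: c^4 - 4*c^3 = (c)*(c^3 - 4*c^2) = c^2*(c^2 - 4*c) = c^3*(c - 4)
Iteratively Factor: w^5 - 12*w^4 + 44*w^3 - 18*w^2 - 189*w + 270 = (w + 2)*(w^4 - 14*w^3 + 72*w^2 - 162*w + 135) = (w - 3)*(w + 2)*(w^3 - 11*w^2 + 39*w - 45) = (w - 3)^2*(w + 2)*(w^2 - 8*w + 15) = (w - 5)*(w - 3)^2*(w + 2)*(w - 3)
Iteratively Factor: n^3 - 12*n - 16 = (n - 4)*(n^2 + 4*n + 4) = (n - 4)*(n + 2)*(n + 2)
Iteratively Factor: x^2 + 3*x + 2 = (x + 1)*(x + 2)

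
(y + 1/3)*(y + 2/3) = y^2 + y + 2/9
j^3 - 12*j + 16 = (j - 2)^2*(j + 4)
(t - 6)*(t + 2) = t^2 - 4*t - 12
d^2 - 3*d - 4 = (d - 4)*(d + 1)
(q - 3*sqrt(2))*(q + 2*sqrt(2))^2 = q^3 + sqrt(2)*q^2 - 16*q - 24*sqrt(2)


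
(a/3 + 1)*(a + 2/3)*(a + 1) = a^3/3 + 14*a^2/9 + 17*a/9 + 2/3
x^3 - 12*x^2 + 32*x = x*(x - 8)*(x - 4)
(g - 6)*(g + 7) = g^2 + g - 42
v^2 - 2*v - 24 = (v - 6)*(v + 4)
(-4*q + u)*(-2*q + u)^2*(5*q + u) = -80*q^4 + 84*q^3*u - 20*q^2*u^2 - 3*q*u^3 + u^4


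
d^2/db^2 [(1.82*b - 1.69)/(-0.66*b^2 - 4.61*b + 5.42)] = (-(1.32*b + 4.61)*(1.82*b - 1.69)*(2.64*b + 9.22) + (7.2072*b + 14.5496)*(0.66*b^2 + 4.61*b - 5.42))/(0.66*b^2 + 4.61*b - 5.42)^3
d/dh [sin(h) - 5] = cos(h)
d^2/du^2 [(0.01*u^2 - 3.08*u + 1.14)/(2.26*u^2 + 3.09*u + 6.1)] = (-31.602484*u^3 + 34.108824*u^2 + 302.531736*u + 107.191628)/(11.543176*u^6 + 47.347452*u^5 + 158.205198*u^4 + 285.096069*u^3 + 427.01403*u^2 + 344.9367*u + 226.981)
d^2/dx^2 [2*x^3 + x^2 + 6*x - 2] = 12*x + 2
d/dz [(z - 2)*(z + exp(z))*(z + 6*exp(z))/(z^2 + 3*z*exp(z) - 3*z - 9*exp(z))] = (-(z - 2)*(z + exp(z))*(z + 6*exp(z))*(3*z*exp(z) + 2*z - 6*exp(z) - 3) + ((z - 2)*(z + exp(z))*(6*exp(z) + 1) + (z - 2)*(z + 6*exp(z))*(exp(z) + 1) + (z + exp(z))*(z + 6*exp(z)))*(z^2 + 3*z*exp(z) - 3*z - 9*exp(z)))/(z^2 + 3*z*exp(z) - 3*z - 9*exp(z))^2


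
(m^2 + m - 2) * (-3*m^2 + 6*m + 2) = -3*m^4 + 3*m^3 + 14*m^2 - 10*m - 4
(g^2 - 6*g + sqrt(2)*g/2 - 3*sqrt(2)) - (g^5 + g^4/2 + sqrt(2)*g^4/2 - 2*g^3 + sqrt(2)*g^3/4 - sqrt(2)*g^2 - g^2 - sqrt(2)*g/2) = -g^5 - sqrt(2)*g^4/2 - g^4/2 - sqrt(2)*g^3/4 + 2*g^3 + sqrt(2)*g^2 + 2*g^2 - 6*g + sqrt(2)*g - 3*sqrt(2)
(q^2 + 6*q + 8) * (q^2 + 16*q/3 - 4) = q^4 + 34*q^3/3 + 36*q^2 + 56*q/3 - 32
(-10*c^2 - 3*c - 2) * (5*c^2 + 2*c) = -50*c^4 - 35*c^3 - 16*c^2 - 4*c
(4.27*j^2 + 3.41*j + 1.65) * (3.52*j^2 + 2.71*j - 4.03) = 15.0304*j^4 + 23.5749*j^3 - 2.159*j^2 - 9.2708*j - 6.6495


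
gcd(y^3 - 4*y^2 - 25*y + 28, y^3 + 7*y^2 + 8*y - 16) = y^2 + 3*y - 4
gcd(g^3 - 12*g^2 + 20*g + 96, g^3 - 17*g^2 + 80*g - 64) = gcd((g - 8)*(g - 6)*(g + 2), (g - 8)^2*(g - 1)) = g - 8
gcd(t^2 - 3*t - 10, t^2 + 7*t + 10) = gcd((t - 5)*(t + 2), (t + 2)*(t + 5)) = t + 2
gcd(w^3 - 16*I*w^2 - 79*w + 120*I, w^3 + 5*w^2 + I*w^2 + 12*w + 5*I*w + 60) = w - 3*I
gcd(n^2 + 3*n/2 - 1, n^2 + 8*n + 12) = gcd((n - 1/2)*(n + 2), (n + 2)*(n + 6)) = n + 2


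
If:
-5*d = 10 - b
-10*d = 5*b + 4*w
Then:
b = 20/7 - 4*w/7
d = -4*w/35 - 10/7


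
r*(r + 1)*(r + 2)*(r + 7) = r^4 + 10*r^3 + 23*r^2 + 14*r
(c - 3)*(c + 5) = c^2 + 2*c - 15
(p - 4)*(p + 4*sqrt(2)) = p^2 - 4*p + 4*sqrt(2)*p - 16*sqrt(2)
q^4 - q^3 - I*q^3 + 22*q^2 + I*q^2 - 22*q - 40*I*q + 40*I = (q - 1)*(q - 4*I)*(q - 2*I)*(q + 5*I)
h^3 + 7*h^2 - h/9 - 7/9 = (h - 1/3)*(h + 1/3)*(h + 7)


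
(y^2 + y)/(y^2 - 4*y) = (y + 1)/(y - 4)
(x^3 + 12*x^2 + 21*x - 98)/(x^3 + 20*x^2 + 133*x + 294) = (x - 2)/(x + 6)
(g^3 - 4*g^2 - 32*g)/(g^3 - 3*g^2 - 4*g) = (-g^2 + 4*g + 32)/(-g^2 + 3*g + 4)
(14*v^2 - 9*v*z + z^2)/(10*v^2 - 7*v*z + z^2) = (-7*v + z)/(-5*v + z)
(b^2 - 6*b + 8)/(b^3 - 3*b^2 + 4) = (b - 4)/(b^2 - b - 2)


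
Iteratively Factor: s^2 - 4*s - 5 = (s + 1)*(s - 5)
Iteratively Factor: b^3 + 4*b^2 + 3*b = (b + 3)*(b^2 + b) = b*(b + 3)*(b + 1)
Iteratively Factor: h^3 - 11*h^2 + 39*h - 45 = (h - 3)*(h^2 - 8*h + 15) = (h - 3)^2*(h - 5)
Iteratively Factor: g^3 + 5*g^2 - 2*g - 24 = (g - 2)*(g^2 + 7*g + 12) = (g - 2)*(g + 4)*(g + 3)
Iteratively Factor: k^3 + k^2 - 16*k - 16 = (k - 4)*(k^2 + 5*k + 4) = (k - 4)*(k + 4)*(k + 1)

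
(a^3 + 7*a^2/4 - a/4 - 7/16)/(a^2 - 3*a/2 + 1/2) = (8*a^2 + 18*a + 7)/(8*(a - 1))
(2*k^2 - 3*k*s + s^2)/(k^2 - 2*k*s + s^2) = (-2*k + s)/(-k + s)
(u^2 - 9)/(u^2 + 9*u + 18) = (u - 3)/(u + 6)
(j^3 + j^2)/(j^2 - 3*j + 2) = j^2*(j + 1)/(j^2 - 3*j + 2)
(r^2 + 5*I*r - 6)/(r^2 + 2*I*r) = (r + 3*I)/r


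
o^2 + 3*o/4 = o*(o + 3/4)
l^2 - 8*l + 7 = (l - 7)*(l - 1)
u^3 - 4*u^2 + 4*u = u*(u - 2)^2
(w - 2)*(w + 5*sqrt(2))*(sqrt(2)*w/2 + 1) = sqrt(2)*w^3/2 - sqrt(2)*w^2 + 6*w^2 - 12*w + 5*sqrt(2)*w - 10*sqrt(2)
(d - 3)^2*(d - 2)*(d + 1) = d^4 - 7*d^3 + 13*d^2 + 3*d - 18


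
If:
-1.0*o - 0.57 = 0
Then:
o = -0.57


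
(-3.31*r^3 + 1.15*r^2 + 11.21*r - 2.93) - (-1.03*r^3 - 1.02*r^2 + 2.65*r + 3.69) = -2.28*r^3 + 2.17*r^2 + 8.56*r - 6.62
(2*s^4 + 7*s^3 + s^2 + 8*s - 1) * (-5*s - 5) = -10*s^5 - 45*s^4 - 40*s^3 - 45*s^2 - 35*s + 5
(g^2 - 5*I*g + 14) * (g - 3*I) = g^3 - 8*I*g^2 - g - 42*I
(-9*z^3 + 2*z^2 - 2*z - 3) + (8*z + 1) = -9*z^3 + 2*z^2 + 6*z - 2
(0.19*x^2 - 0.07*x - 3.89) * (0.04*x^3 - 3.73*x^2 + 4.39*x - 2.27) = 0.0076*x^5 - 0.7115*x^4 + 0.9396*x^3 + 13.7711*x^2 - 16.9182*x + 8.8303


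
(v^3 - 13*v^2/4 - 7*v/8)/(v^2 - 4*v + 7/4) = v*(4*v + 1)/(2*(2*v - 1))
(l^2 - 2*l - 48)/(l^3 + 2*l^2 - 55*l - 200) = (l + 6)/(l^2 + 10*l + 25)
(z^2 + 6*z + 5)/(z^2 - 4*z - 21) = (z^2 + 6*z + 5)/(z^2 - 4*z - 21)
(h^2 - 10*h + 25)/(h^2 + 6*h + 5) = (h^2 - 10*h + 25)/(h^2 + 6*h + 5)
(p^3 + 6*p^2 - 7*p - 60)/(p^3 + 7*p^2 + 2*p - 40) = (p - 3)/(p - 2)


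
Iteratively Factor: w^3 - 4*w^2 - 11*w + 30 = (w - 2)*(w^2 - 2*w - 15) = (w - 5)*(w - 2)*(w + 3)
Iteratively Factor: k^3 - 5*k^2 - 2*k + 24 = (k + 2)*(k^2 - 7*k + 12) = (k - 3)*(k + 2)*(k - 4)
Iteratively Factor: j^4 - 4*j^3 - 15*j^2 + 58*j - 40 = (j - 1)*(j^3 - 3*j^2 - 18*j + 40) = (j - 1)*(j + 4)*(j^2 - 7*j + 10) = (j - 5)*(j - 1)*(j + 4)*(j - 2)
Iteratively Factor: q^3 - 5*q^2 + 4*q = (q)*(q^2 - 5*q + 4) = q*(q - 1)*(q - 4)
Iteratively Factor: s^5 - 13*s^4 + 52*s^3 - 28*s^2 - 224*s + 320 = (s + 2)*(s^4 - 15*s^3 + 82*s^2 - 192*s + 160) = (s - 4)*(s + 2)*(s^3 - 11*s^2 + 38*s - 40) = (s - 4)*(s - 2)*(s + 2)*(s^2 - 9*s + 20) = (s - 4)^2*(s - 2)*(s + 2)*(s - 5)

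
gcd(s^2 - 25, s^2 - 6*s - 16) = 1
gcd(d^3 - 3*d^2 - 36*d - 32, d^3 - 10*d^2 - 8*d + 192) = d^2 - 4*d - 32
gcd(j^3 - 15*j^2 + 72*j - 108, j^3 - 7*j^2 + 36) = j^2 - 9*j + 18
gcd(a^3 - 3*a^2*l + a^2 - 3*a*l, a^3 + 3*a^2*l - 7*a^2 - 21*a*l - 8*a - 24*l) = a + 1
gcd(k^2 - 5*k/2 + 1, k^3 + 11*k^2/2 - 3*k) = k - 1/2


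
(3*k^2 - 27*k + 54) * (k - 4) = 3*k^3 - 39*k^2 + 162*k - 216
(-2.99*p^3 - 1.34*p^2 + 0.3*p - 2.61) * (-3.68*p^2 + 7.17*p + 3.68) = 11.0032*p^5 - 16.5071*p^4 - 21.715*p^3 + 6.8246*p^2 - 17.6097*p - 9.6048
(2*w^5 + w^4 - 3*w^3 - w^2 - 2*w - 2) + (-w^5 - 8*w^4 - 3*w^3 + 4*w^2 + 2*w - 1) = w^5 - 7*w^4 - 6*w^3 + 3*w^2 - 3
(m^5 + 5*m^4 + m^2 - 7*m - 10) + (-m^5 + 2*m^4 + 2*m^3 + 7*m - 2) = 7*m^4 + 2*m^3 + m^2 - 12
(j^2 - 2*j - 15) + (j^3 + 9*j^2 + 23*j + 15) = j^3 + 10*j^2 + 21*j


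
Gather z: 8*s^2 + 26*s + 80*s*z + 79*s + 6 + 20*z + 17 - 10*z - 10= 8*s^2 + 105*s + z*(80*s + 10) + 13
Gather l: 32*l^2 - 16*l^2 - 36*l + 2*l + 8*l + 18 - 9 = 16*l^2 - 26*l + 9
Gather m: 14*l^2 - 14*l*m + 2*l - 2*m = 14*l^2 + 2*l + m*(-14*l - 2)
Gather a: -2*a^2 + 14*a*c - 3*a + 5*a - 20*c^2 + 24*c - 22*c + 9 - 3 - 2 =-2*a^2 + a*(14*c + 2) - 20*c^2 + 2*c + 4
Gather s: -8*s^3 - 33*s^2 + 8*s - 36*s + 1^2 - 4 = -8*s^3 - 33*s^2 - 28*s - 3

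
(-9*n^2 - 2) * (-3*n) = 27*n^3 + 6*n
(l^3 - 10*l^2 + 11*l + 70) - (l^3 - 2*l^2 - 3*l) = -8*l^2 + 14*l + 70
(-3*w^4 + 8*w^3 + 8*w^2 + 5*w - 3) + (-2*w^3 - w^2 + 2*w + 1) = -3*w^4 + 6*w^3 + 7*w^2 + 7*w - 2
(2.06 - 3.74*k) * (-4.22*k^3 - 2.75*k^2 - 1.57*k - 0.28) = 15.7828*k^4 + 1.5918*k^3 + 0.2068*k^2 - 2.187*k - 0.5768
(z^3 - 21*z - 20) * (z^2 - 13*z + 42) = z^5 - 13*z^4 + 21*z^3 + 253*z^2 - 622*z - 840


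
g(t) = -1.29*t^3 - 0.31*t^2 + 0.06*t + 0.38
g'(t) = -3.87*t^2 - 0.62*t + 0.06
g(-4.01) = 78.34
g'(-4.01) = -59.68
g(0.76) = -0.32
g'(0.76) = -2.65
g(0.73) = -0.24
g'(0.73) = -2.45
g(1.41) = -3.77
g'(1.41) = -8.51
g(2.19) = -14.52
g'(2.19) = -19.86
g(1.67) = -6.39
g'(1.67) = -11.77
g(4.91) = -159.50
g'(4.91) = -96.28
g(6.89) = -435.86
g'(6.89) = -187.93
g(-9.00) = 915.14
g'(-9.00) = -307.83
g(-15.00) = 4283.48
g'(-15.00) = -861.39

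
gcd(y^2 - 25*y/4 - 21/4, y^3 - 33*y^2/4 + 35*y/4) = y - 7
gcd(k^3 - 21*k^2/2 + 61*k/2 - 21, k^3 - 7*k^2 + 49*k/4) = k - 7/2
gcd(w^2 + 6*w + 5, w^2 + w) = w + 1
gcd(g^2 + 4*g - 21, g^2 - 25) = 1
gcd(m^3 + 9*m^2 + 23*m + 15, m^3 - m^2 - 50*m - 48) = m + 1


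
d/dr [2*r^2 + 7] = 4*r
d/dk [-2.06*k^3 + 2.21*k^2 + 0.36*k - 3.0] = -6.18*k^2 + 4.42*k + 0.36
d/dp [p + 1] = 1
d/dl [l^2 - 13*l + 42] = 2*l - 13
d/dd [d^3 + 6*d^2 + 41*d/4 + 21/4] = 3*d^2 + 12*d + 41/4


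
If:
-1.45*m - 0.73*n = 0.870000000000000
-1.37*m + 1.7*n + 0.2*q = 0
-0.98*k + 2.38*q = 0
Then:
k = 2.42857142857143*q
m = 0.0421344261348879*q - 0.426827508585611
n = -0.0836916683501198*q - 0.343972756918992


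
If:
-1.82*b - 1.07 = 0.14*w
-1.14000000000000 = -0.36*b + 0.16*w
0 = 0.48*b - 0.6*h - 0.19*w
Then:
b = -0.03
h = 2.25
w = -7.20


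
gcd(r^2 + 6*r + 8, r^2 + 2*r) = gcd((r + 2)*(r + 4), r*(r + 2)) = r + 2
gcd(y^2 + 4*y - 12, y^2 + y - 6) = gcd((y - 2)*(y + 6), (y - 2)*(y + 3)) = y - 2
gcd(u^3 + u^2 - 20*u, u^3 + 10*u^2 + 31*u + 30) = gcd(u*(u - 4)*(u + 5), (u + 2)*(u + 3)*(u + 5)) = u + 5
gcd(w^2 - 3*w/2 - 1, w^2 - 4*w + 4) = w - 2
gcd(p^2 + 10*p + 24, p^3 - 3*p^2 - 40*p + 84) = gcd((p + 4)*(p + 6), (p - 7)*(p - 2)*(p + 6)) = p + 6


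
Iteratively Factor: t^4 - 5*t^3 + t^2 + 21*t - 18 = (t - 3)*(t^3 - 2*t^2 - 5*t + 6) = (t - 3)*(t - 1)*(t^2 - t - 6) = (t - 3)*(t - 1)*(t + 2)*(t - 3)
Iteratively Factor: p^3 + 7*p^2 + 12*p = (p + 3)*(p^2 + 4*p) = (p + 3)*(p + 4)*(p)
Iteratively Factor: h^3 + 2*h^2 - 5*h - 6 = (h + 3)*(h^2 - h - 2) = (h + 1)*(h + 3)*(h - 2)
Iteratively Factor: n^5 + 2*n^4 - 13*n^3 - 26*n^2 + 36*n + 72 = (n - 3)*(n^4 + 5*n^3 + 2*n^2 - 20*n - 24) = (n - 3)*(n - 2)*(n^3 + 7*n^2 + 16*n + 12) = (n - 3)*(n - 2)*(n + 2)*(n^2 + 5*n + 6) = (n - 3)*(n - 2)*(n + 2)^2*(n + 3)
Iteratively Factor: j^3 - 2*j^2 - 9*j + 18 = (j - 2)*(j^2 - 9) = (j - 3)*(j - 2)*(j + 3)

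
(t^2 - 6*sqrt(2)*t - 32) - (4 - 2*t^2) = 3*t^2 - 6*sqrt(2)*t - 36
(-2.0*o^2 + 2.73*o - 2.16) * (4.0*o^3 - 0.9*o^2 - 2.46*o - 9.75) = -8.0*o^5 + 12.72*o^4 - 6.177*o^3 + 14.7282*o^2 - 21.3039*o + 21.06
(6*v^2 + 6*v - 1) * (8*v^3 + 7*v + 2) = 48*v^5 + 48*v^4 + 34*v^3 + 54*v^2 + 5*v - 2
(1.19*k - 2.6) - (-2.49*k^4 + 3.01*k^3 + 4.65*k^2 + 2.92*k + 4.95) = 2.49*k^4 - 3.01*k^3 - 4.65*k^2 - 1.73*k - 7.55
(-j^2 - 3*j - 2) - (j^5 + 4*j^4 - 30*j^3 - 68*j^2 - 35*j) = -j^5 - 4*j^4 + 30*j^3 + 67*j^2 + 32*j - 2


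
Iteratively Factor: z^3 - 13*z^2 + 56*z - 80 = (z - 4)*(z^2 - 9*z + 20) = (z - 5)*(z - 4)*(z - 4)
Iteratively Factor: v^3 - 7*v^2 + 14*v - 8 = (v - 4)*(v^2 - 3*v + 2) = (v - 4)*(v - 1)*(v - 2)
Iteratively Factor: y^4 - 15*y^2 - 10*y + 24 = (y - 4)*(y^3 + 4*y^2 + y - 6) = (y - 4)*(y - 1)*(y^2 + 5*y + 6) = (y - 4)*(y - 1)*(y + 3)*(y + 2)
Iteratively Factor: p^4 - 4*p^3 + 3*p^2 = (p - 1)*(p^3 - 3*p^2) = p*(p - 1)*(p^2 - 3*p) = p^2*(p - 1)*(p - 3)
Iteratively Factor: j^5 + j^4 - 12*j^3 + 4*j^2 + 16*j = (j)*(j^4 + j^3 - 12*j^2 + 4*j + 16) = j*(j - 2)*(j^3 + 3*j^2 - 6*j - 8) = j*(j - 2)*(j + 4)*(j^2 - j - 2) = j*(j - 2)*(j + 1)*(j + 4)*(j - 2)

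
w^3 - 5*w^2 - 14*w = w*(w - 7)*(w + 2)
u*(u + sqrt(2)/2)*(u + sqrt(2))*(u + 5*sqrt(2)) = u^4 + 13*sqrt(2)*u^3/2 + 16*u^2 + 5*sqrt(2)*u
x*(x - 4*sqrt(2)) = x^2 - 4*sqrt(2)*x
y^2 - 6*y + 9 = (y - 3)^2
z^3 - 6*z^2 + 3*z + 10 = (z - 5)*(z - 2)*(z + 1)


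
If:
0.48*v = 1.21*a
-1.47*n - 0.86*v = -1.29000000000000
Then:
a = 0.396694214876033*v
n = 0.877551020408163 - 0.585034013605442*v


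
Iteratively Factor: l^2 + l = (l)*(l + 1)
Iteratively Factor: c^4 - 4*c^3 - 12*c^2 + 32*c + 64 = (c + 2)*(c^3 - 6*c^2 + 32) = (c + 2)^2*(c^2 - 8*c + 16) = (c - 4)*(c + 2)^2*(c - 4)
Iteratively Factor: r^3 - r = (r - 1)*(r^2 + r) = r*(r - 1)*(r + 1)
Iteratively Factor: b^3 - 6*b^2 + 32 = (b + 2)*(b^2 - 8*b + 16) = (b - 4)*(b + 2)*(b - 4)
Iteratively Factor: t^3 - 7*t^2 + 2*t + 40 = (t - 5)*(t^2 - 2*t - 8) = (t - 5)*(t + 2)*(t - 4)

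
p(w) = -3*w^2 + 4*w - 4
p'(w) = 4 - 6*w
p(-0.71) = -8.35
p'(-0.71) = 8.26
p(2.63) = -14.23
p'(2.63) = -11.78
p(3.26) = -22.84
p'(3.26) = -15.56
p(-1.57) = -17.67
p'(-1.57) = 13.42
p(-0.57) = -7.25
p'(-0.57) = 7.42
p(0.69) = -2.67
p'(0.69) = -0.14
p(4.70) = -51.47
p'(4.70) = -24.20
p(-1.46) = -16.23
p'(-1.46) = 12.76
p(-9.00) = -283.00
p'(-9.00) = 58.00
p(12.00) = -388.00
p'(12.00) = -68.00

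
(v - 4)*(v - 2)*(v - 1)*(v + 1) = v^4 - 6*v^3 + 7*v^2 + 6*v - 8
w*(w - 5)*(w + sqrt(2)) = w^3 - 5*w^2 + sqrt(2)*w^2 - 5*sqrt(2)*w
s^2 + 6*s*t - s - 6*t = (s - 1)*(s + 6*t)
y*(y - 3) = y^2 - 3*y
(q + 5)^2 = q^2 + 10*q + 25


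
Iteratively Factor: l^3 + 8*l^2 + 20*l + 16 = (l + 2)*(l^2 + 6*l + 8) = (l + 2)*(l + 4)*(l + 2)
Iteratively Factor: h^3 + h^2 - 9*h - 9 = (h - 3)*(h^2 + 4*h + 3) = (h - 3)*(h + 3)*(h + 1)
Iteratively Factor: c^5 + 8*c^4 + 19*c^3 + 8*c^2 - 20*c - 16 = (c - 1)*(c^4 + 9*c^3 + 28*c^2 + 36*c + 16) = (c - 1)*(c + 4)*(c^3 + 5*c^2 + 8*c + 4) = (c - 1)*(c + 2)*(c + 4)*(c^2 + 3*c + 2) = (c - 1)*(c + 2)^2*(c + 4)*(c + 1)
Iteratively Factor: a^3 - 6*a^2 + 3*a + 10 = (a - 2)*(a^2 - 4*a - 5) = (a - 5)*(a - 2)*(a + 1)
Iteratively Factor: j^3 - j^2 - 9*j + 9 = (j - 1)*(j^2 - 9) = (j - 1)*(j + 3)*(j - 3)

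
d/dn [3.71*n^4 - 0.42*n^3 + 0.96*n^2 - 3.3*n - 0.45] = 14.84*n^3 - 1.26*n^2 + 1.92*n - 3.3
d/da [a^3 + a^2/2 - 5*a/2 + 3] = 3*a^2 + a - 5/2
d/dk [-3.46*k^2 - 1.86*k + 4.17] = -6.92*k - 1.86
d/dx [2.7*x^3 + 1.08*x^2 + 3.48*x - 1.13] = 8.1*x^2 + 2.16*x + 3.48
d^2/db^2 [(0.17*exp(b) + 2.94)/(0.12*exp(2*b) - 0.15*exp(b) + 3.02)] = (0.002448*exp(4*b) + 0.172404*exp(3*b) - 0.528408*exp(2*b) - 4.118664*exp(b) + 2.882288)*exp(b)/(0.001728*exp(6*b) - 0.00648*exp(5*b) + 0.138564*exp(4*b) - 0.329535*exp(3*b) + 3.487194*exp(2*b) - 4.10418*exp(b) + 27.543608)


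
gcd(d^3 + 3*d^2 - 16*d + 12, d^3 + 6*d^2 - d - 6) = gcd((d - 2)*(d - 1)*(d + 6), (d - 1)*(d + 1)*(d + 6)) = d^2 + 5*d - 6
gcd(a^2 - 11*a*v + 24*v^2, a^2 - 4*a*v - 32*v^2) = -a + 8*v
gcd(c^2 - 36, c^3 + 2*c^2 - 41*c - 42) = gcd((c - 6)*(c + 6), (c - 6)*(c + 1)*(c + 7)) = c - 6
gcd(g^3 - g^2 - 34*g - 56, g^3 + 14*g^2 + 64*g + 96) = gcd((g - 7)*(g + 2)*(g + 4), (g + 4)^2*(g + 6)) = g + 4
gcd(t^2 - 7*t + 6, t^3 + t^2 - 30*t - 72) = t - 6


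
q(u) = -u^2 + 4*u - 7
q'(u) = 4 - 2*u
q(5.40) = -14.56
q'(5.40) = -6.80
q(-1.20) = -13.24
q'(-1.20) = 6.40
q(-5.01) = -52.14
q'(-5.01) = 14.02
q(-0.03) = -7.12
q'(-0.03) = 4.06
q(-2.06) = -19.48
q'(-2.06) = 8.12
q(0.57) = -5.04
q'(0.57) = 2.86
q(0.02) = -6.92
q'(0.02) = 3.96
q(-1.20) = -13.24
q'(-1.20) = 6.40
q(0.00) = -7.00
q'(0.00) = 4.00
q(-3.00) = -28.00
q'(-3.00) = 10.00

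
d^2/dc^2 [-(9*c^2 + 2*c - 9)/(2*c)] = 9/c^3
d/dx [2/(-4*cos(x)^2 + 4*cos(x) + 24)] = (1 - 2*cos(x))*sin(x)/(2*(sin(x)^2 + cos(x) + 5)^2)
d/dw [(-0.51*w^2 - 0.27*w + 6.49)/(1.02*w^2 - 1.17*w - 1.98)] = (0.8721*w^2 - 11.22*w + 8.1279)/(1.0404*w^4 - 2.3868*w^3 - 2.6703*w^2 + 4.6332*w + 3.9204)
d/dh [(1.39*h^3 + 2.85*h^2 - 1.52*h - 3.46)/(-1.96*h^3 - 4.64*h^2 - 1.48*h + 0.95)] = (-0.863600000000002*h^4 - 10.0728*h^3 - 27.6541*h^2 - 26.6938*h - 6.5648)/(3.8416*h^6 + 18.1888*h^5 + 27.3312*h^4 + 10.0104*h^3 - 6.6256*h^2 - 2.812*h + 0.9025)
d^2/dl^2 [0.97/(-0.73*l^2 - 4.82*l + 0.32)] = (1.033826*l^2 + 6.826084*l - 0.97*(1.46*l + 4.82)*(2.92*l + 9.64) - 0.453184)/(0.73*l^2 + 4.82*l - 0.32)^3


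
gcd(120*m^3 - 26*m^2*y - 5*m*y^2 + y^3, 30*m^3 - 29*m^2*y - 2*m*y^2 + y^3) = -30*m^2 - m*y + y^2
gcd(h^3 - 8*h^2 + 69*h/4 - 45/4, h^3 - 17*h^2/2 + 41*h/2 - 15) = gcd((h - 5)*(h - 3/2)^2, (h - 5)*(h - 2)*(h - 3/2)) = h^2 - 13*h/2 + 15/2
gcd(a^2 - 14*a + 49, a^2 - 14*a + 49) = a^2 - 14*a + 49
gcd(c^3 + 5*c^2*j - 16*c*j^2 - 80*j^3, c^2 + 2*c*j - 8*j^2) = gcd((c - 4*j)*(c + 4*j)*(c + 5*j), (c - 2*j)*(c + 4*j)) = c + 4*j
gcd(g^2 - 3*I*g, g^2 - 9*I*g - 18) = g - 3*I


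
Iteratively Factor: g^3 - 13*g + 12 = (g - 1)*(g^2 + g - 12) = (g - 3)*(g - 1)*(g + 4)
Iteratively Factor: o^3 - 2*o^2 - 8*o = (o)*(o^2 - 2*o - 8) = o*(o + 2)*(o - 4)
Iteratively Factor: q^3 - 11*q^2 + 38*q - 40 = (q - 5)*(q^2 - 6*q + 8) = (q - 5)*(q - 4)*(q - 2)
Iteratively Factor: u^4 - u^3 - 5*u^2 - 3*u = (u + 1)*(u^3 - 2*u^2 - 3*u) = u*(u + 1)*(u^2 - 2*u - 3) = u*(u + 1)^2*(u - 3)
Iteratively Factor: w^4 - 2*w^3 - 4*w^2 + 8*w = (w + 2)*(w^3 - 4*w^2 + 4*w) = w*(w + 2)*(w^2 - 4*w + 4) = w*(w - 2)*(w + 2)*(w - 2)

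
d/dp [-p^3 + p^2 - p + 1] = -3*p^2 + 2*p - 1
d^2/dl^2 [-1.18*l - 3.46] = 0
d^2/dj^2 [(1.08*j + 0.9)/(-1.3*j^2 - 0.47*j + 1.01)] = (-(1.08*j + 0.9)*(2.6*j + 0.47)*(5.2*j + 0.94) + (8.424*j + 3.3552)*(1.3*j^2 + 0.47*j - 1.01))/(1.3*j^2 + 0.47*j - 1.01)^3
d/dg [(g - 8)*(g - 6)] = 2*g - 14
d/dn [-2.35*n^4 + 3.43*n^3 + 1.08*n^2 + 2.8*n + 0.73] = -9.4*n^3 + 10.29*n^2 + 2.16*n + 2.8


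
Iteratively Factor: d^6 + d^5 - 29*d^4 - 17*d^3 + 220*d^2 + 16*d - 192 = (d + 4)*(d^5 - 3*d^4 - 17*d^3 + 51*d^2 + 16*d - 48) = (d - 4)*(d + 4)*(d^4 + d^3 - 13*d^2 - d + 12) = (d - 4)*(d - 1)*(d + 4)*(d^3 + 2*d^2 - 11*d - 12) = (d - 4)*(d - 3)*(d - 1)*(d + 4)*(d^2 + 5*d + 4) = (d - 4)*(d - 3)*(d - 1)*(d + 4)^2*(d + 1)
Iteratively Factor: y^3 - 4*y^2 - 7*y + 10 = (y + 2)*(y^2 - 6*y + 5) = (y - 1)*(y + 2)*(y - 5)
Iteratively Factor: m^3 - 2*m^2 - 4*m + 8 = (m - 2)*(m^2 - 4) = (m - 2)^2*(m + 2)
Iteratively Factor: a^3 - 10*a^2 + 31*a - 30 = (a - 3)*(a^2 - 7*a + 10) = (a - 3)*(a - 2)*(a - 5)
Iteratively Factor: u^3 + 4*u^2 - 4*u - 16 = (u - 2)*(u^2 + 6*u + 8) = (u - 2)*(u + 2)*(u + 4)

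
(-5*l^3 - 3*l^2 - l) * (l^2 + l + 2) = -5*l^5 - 8*l^4 - 14*l^3 - 7*l^2 - 2*l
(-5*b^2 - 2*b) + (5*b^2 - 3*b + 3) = 3 - 5*b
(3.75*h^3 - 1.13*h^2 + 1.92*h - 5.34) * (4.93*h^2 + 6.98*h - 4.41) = 18.4875*h^5 + 20.6041*h^4 - 14.9593*h^3 - 7.9413*h^2 - 45.7404*h + 23.5494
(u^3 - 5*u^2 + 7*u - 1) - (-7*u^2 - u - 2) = u^3 + 2*u^2 + 8*u + 1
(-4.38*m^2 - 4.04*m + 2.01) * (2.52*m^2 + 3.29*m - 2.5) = -11.0376*m^4 - 24.591*m^3 + 2.7236*m^2 + 16.7129*m - 5.025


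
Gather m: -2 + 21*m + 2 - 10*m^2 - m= -10*m^2 + 20*m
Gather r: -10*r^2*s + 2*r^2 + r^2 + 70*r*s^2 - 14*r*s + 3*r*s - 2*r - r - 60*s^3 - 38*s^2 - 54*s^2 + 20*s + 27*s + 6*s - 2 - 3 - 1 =r^2*(3 - 10*s) + r*(70*s^2 - 11*s - 3) - 60*s^3 - 92*s^2 + 53*s - 6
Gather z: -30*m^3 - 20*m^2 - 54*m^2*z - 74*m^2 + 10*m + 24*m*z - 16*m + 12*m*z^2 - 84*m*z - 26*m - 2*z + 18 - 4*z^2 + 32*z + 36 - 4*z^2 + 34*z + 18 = -30*m^3 - 94*m^2 - 32*m + z^2*(12*m - 8) + z*(-54*m^2 - 60*m + 64) + 72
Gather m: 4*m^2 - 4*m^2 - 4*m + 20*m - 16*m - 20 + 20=0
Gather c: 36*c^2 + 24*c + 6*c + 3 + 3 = 36*c^2 + 30*c + 6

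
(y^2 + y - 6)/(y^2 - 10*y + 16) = (y + 3)/(y - 8)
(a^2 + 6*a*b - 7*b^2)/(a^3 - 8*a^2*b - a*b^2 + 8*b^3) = (a + 7*b)/(a^2 - 7*a*b - 8*b^2)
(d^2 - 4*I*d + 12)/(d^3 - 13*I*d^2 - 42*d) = (d + 2*I)/(d*(d - 7*I))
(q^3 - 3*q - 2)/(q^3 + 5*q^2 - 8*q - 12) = (q + 1)/(q + 6)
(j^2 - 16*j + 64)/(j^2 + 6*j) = (j^2 - 16*j + 64)/(j*(j + 6))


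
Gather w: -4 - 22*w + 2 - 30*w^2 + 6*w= -30*w^2 - 16*w - 2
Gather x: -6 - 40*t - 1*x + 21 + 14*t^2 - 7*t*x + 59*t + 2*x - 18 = 14*t^2 + 19*t + x*(1 - 7*t) - 3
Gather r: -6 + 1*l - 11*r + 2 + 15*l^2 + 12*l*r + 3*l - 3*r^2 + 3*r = 15*l^2 + 4*l - 3*r^2 + r*(12*l - 8) - 4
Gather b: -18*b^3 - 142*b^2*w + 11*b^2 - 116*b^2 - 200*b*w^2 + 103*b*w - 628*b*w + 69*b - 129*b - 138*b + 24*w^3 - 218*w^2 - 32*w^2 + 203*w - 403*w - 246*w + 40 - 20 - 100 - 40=-18*b^3 + b^2*(-142*w - 105) + b*(-200*w^2 - 525*w - 198) + 24*w^3 - 250*w^2 - 446*w - 120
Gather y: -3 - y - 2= -y - 5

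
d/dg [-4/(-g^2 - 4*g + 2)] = 8*(-g - 2)/(g^2 + 4*g - 2)^2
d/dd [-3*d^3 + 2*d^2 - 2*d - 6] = -9*d^2 + 4*d - 2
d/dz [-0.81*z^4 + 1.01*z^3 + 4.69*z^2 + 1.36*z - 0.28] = -3.24*z^3 + 3.03*z^2 + 9.38*z + 1.36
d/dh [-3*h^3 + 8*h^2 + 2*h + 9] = -9*h^2 + 16*h + 2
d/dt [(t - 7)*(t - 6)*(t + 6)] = 3*t^2 - 14*t - 36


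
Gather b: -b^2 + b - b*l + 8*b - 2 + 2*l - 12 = -b^2 + b*(9 - l) + 2*l - 14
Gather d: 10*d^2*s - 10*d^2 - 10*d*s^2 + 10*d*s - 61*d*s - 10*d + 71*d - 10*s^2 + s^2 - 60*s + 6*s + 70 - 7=d^2*(10*s - 10) + d*(-10*s^2 - 51*s + 61) - 9*s^2 - 54*s + 63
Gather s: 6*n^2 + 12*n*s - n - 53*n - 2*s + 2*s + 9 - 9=6*n^2 + 12*n*s - 54*n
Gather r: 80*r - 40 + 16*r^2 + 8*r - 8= 16*r^2 + 88*r - 48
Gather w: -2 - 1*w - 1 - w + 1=-2*w - 2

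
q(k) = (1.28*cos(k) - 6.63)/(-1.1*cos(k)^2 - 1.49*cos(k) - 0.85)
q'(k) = (-2.2*sin(k)*cos(k) - 1.49*sin(k))*(1.28*cos(k) - 6.63)/(-1.1*cos(k)^2 - 1.49*cos(k) - 0.85)^2 - 1.28*sin(k)/(-1.1*cos(k)^2 - 1.49*cos(k) - 0.85)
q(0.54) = 1.88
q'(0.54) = 1.34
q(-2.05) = 18.19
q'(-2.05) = -22.21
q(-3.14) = 17.20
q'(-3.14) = 0.04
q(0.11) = 1.57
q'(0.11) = 0.23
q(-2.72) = 19.19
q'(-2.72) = 8.71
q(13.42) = 2.51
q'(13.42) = 2.83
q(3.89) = 21.70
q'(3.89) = 2.67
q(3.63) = 19.80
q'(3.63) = 9.20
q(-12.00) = 1.92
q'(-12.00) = 1.43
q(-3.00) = 17.43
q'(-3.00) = 3.34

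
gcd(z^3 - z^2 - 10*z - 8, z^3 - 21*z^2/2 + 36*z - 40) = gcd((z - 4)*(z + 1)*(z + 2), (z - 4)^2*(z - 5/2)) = z - 4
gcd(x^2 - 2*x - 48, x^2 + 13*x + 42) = x + 6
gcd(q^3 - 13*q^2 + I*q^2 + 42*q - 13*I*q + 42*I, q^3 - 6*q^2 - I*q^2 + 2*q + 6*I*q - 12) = q^2 + q*(-6 + I) - 6*I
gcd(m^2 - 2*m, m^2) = m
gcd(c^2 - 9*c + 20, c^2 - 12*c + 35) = c - 5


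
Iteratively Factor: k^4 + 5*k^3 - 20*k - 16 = (k + 2)*(k^3 + 3*k^2 - 6*k - 8) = (k + 1)*(k + 2)*(k^2 + 2*k - 8) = (k + 1)*(k + 2)*(k + 4)*(k - 2)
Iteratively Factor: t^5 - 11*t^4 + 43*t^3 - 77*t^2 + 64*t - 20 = (t - 1)*(t^4 - 10*t^3 + 33*t^2 - 44*t + 20) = (t - 2)*(t - 1)*(t^3 - 8*t^2 + 17*t - 10) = (t - 2)^2*(t - 1)*(t^2 - 6*t + 5) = (t - 2)^2*(t - 1)^2*(t - 5)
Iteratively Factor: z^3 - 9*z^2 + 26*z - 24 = (z - 4)*(z^2 - 5*z + 6) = (z - 4)*(z - 2)*(z - 3)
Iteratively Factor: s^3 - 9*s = (s - 3)*(s^2 + 3*s) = (s - 3)*(s + 3)*(s)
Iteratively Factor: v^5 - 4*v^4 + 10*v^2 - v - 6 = (v + 1)*(v^4 - 5*v^3 + 5*v^2 + 5*v - 6) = (v - 3)*(v + 1)*(v^3 - 2*v^2 - v + 2) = (v - 3)*(v - 1)*(v + 1)*(v^2 - v - 2) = (v - 3)*(v - 1)*(v + 1)^2*(v - 2)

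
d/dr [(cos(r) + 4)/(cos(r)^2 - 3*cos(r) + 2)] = (cos(r)^2 + 8*cos(r) - 14)*sin(r)/(cos(r)^2 - 3*cos(r) + 2)^2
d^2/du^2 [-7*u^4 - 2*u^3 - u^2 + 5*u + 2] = -84*u^2 - 12*u - 2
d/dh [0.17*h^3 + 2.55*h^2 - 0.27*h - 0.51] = 0.51*h^2 + 5.1*h - 0.27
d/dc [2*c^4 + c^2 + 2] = 8*c^3 + 2*c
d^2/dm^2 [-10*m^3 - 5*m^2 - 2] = -60*m - 10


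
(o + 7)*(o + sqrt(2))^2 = o^3 + 2*sqrt(2)*o^2 + 7*o^2 + 2*o + 14*sqrt(2)*o + 14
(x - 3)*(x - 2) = x^2 - 5*x + 6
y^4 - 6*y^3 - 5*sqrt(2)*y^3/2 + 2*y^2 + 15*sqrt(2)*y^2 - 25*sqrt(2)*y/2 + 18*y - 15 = (y - 5)*(y - 1)*(y - 3*sqrt(2))*(y + sqrt(2)/2)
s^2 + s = s*(s + 1)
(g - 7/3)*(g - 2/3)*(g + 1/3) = g^3 - 8*g^2/3 + 5*g/9 + 14/27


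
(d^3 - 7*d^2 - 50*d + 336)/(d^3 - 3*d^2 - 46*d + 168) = (d - 8)/(d - 4)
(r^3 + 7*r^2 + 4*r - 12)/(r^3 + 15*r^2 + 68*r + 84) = (r - 1)/(r + 7)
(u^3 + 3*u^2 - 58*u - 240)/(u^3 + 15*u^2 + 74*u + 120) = (u - 8)/(u + 4)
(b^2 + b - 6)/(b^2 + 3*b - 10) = (b + 3)/(b + 5)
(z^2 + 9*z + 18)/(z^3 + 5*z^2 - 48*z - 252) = (z + 3)/(z^2 - z - 42)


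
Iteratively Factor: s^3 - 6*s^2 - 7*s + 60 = (s - 5)*(s^2 - s - 12) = (s - 5)*(s + 3)*(s - 4)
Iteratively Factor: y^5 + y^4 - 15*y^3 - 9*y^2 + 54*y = (y - 3)*(y^4 + 4*y^3 - 3*y^2 - 18*y) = (y - 3)*(y - 2)*(y^3 + 6*y^2 + 9*y) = y*(y - 3)*(y - 2)*(y^2 + 6*y + 9) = y*(y - 3)*(y - 2)*(y + 3)*(y + 3)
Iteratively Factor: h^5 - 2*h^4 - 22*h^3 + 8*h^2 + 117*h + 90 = (h + 2)*(h^4 - 4*h^3 - 14*h^2 + 36*h + 45) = (h - 5)*(h + 2)*(h^3 + h^2 - 9*h - 9) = (h - 5)*(h + 1)*(h + 2)*(h^2 - 9) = (h - 5)*(h - 3)*(h + 1)*(h + 2)*(h + 3)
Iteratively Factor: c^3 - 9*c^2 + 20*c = (c - 4)*(c^2 - 5*c) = c*(c - 4)*(c - 5)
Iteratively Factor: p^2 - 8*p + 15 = (p - 5)*(p - 3)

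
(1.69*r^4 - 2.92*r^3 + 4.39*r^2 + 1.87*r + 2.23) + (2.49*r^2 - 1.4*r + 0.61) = 1.69*r^4 - 2.92*r^3 + 6.88*r^2 + 0.47*r + 2.84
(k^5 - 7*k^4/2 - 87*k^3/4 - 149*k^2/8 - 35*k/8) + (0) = k^5 - 7*k^4/2 - 87*k^3/4 - 149*k^2/8 - 35*k/8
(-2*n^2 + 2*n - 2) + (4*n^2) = 2*n^2 + 2*n - 2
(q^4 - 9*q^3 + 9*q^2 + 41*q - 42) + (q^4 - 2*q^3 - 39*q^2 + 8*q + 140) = 2*q^4 - 11*q^3 - 30*q^2 + 49*q + 98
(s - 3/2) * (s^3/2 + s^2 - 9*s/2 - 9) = s^4/2 + s^3/4 - 6*s^2 - 9*s/4 + 27/2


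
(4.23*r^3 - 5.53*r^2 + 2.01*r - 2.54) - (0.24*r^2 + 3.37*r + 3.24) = 4.23*r^3 - 5.77*r^2 - 1.36*r - 5.78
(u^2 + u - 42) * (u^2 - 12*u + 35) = u^4 - 11*u^3 - 19*u^2 + 539*u - 1470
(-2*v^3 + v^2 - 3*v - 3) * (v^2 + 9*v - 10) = -2*v^5 - 17*v^4 + 26*v^3 - 40*v^2 + 3*v + 30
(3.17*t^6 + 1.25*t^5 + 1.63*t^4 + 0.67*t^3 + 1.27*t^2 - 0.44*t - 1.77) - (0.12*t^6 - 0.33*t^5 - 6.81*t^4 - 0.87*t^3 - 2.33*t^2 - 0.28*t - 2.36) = 3.05*t^6 + 1.58*t^5 + 8.44*t^4 + 1.54*t^3 + 3.6*t^2 - 0.16*t + 0.59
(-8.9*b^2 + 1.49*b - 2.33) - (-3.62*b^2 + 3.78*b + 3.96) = -5.28*b^2 - 2.29*b - 6.29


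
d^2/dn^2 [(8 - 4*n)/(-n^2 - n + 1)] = 8*((1 - 3*n)*(n^2 + n - 1) + (n - 2)*(2*n + 1)^2)/(n^2 + n - 1)^3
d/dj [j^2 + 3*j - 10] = 2*j + 3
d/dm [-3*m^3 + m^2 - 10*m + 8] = -9*m^2 + 2*m - 10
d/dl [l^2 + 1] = 2*l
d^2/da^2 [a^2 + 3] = 2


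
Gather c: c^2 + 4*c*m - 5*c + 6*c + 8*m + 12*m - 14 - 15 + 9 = c^2 + c*(4*m + 1) + 20*m - 20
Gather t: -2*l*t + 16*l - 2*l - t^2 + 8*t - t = 14*l - t^2 + t*(7 - 2*l)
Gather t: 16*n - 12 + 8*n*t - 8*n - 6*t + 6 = 8*n + t*(8*n - 6) - 6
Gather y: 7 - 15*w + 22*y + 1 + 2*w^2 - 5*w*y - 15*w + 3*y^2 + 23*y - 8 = 2*w^2 - 30*w + 3*y^2 + y*(45 - 5*w)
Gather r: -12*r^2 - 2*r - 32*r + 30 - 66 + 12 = -12*r^2 - 34*r - 24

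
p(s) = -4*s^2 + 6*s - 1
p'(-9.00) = 78.00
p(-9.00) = -379.00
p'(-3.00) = 30.00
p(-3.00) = -55.00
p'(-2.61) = 26.88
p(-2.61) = -43.91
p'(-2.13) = 23.04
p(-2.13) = -31.93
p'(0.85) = -0.80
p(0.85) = 1.21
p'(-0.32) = 8.56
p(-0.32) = -3.33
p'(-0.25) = 8.00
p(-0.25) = -2.75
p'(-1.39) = 17.12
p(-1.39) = -17.07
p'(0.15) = 4.80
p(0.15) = -0.19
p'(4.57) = -30.56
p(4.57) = -57.12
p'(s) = 6 - 8*s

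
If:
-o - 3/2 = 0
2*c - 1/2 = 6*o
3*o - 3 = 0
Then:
No Solution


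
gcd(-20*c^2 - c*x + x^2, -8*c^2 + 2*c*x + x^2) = 4*c + x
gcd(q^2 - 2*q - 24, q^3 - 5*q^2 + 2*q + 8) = 1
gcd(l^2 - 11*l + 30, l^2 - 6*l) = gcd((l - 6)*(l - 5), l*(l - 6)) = l - 6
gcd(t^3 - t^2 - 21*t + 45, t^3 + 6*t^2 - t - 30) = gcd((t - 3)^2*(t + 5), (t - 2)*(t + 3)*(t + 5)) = t + 5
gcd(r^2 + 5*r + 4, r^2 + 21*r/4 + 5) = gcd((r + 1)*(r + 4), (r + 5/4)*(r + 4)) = r + 4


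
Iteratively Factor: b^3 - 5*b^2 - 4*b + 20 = (b - 5)*(b^2 - 4) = (b - 5)*(b - 2)*(b + 2)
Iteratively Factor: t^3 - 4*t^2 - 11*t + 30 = (t - 5)*(t^2 + t - 6) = (t - 5)*(t + 3)*(t - 2)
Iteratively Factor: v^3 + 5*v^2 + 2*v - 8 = (v + 2)*(v^2 + 3*v - 4) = (v - 1)*(v + 2)*(v + 4)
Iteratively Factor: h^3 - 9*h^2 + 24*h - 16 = (h - 4)*(h^2 - 5*h + 4) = (h - 4)^2*(h - 1)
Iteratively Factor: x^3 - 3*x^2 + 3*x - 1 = (x - 1)*(x^2 - 2*x + 1) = (x - 1)^2*(x - 1)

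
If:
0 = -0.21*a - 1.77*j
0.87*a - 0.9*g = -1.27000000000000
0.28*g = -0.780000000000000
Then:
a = -4.34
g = -2.79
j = 0.52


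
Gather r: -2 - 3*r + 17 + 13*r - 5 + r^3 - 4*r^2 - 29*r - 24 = r^3 - 4*r^2 - 19*r - 14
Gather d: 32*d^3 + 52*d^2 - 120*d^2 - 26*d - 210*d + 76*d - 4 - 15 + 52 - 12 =32*d^3 - 68*d^2 - 160*d + 21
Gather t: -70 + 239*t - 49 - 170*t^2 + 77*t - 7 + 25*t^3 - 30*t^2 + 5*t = 25*t^3 - 200*t^2 + 321*t - 126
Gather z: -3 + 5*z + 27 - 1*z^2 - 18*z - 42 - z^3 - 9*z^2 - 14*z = -z^3 - 10*z^2 - 27*z - 18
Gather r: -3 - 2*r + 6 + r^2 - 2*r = r^2 - 4*r + 3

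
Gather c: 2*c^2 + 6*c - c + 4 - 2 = 2*c^2 + 5*c + 2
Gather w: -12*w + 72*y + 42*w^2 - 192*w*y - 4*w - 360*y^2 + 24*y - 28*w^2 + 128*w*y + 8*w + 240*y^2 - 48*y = 14*w^2 + w*(-64*y - 8) - 120*y^2 + 48*y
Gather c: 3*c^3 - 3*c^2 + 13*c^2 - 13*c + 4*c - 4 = 3*c^3 + 10*c^2 - 9*c - 4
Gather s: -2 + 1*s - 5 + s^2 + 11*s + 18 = s^2 + 12*s + 11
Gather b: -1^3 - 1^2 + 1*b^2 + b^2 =2*b^2 - 2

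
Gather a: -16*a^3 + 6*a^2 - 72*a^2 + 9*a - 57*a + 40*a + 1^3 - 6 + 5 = -16*a^3 - 66*a^2 - 8*a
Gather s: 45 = 45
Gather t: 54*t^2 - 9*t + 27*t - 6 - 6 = 54*t^2 + 18*t - 12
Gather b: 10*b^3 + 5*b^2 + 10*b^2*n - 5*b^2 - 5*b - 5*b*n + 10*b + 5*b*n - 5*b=10*b^3 + 10*b^2*n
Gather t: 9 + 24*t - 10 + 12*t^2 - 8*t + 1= 12*t^2 + 16*t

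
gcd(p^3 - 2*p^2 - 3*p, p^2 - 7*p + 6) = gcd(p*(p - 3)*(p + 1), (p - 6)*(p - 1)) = 1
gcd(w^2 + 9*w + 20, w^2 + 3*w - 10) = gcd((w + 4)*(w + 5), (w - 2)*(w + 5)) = w + 5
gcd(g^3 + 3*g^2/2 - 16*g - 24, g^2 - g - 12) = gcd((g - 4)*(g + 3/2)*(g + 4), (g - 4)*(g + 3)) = g - 4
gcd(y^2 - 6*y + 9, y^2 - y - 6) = y - 3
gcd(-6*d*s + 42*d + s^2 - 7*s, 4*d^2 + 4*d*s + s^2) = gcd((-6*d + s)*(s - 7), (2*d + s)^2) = 1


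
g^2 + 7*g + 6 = (g + 1)*(g + 6)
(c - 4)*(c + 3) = c^2 - c - 12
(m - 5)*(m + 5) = m^2 - 25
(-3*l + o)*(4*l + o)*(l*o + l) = -12*l^3*o - 12*l^3 + l^2*o^2 + l^2*o + l*o^3 + l*o^2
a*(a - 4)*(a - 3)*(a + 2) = a^4 - 5*a^3 - 2*a^2 + 24*a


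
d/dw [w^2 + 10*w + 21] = 2*w + 10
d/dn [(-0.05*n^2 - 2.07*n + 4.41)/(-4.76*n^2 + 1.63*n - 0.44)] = (-9.9347*n^2 + 42.0272*n - 6.2775)/(22.6576*n^4 - 15.5176*n^3 + 6.8457*n^2 - 1.4344*n + 0.1936)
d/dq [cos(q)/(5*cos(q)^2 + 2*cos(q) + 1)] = (sin(q) + 5*sin(3*q))/(4*cos(q) + 5*cos(2*q) + 7)^2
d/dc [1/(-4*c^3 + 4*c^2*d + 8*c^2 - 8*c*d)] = (3*c^2/4 - c*d/2 - c + d/2)/(c^2*(c^2 - c*d - 2*c + 2*d)^2)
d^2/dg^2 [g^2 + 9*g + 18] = 2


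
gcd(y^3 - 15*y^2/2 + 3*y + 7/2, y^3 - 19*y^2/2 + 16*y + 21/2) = y^2 - 13*y/2 - 7/2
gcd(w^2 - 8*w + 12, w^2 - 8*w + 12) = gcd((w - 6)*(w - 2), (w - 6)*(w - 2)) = w^2 - 8*w + 12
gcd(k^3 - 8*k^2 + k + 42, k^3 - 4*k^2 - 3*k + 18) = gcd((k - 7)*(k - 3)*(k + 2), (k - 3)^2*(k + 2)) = k^2 - k - 6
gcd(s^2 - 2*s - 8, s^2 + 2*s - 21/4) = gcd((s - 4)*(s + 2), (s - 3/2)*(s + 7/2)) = 1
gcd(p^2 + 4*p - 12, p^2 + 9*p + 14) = 1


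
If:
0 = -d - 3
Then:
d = -3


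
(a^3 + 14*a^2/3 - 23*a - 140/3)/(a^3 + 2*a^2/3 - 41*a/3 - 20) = (a + 7)/(a + 3)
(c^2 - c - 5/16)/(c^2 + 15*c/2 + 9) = (16*c^2 - 16*c - 5)/(8*(2*c^2 + 15*c + 18))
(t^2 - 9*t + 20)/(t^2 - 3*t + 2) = (t^2 - 9*t + 20)/(t^2 - 3*t + 2)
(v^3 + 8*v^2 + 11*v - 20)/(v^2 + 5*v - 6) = (v^2 + 9*v + 20)/(v + 6)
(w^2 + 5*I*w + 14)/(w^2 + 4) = (w + 7*I)/(w + 2*I)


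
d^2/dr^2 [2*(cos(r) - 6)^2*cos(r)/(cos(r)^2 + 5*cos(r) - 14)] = 2*(1922*(1 - cos(r)^2)^2 - cos(r)^7 - 15*cos(r)^6 - 168*cos(r)^5 - 7038*cos(r)^3 + 9304*cos(r)^2 - 2856*cos(r) - 1586)/((cos(r) - 2)^3*(cos(r) + 7)^3)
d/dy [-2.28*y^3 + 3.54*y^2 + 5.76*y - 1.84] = -6.84*y^2 + 7.08*y + 5.76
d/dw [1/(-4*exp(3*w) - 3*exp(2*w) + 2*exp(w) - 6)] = (12*exp(2*w) + 6*exp(w) - 2)*exp(w)/(4*exp(3*w) + 3*exp(2*w) - 2*exp(w) + 6)^2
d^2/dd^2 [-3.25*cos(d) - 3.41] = 3.25*cos(d)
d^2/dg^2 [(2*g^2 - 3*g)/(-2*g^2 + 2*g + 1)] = 4*(2*g^3 - 6*g^2 + 9*g - 4)/(8*g^6 - 24*g^5 + 12*g^4 + 16*g^3 - 6*g^2 - 6*g - 1)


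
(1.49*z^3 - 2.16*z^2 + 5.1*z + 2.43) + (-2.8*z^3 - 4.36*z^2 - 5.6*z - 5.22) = -1.31*z^3 - 6.52*z^2 - 0.5*z - 2.79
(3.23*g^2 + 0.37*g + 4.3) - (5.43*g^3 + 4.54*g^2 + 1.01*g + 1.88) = -5.43*g^3 - 1.31*g^2 - 0.64*g + 2.42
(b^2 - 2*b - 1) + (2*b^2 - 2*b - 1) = 3*b^2 - 4*b - 2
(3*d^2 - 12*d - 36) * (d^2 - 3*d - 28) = 3*d^4 - 21*d^3 - 84*d^2 + 444*d + 1008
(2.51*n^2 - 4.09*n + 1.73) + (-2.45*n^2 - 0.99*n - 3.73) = 0.0599999999999996*n^2 - 5.08*n - 2.0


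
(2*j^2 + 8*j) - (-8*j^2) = 10*j^2 + 8*j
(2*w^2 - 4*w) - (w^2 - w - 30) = w^2 - 3*w + 30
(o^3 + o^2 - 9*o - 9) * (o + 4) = o^4 + 5*o^3 - 5*o^2 - 45*o - 36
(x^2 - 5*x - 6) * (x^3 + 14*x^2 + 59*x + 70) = x^5 + 9*x^4 - 17*x^3 - 309*x^2 - 704*x - 420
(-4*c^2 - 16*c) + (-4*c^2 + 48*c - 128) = -8*c^2 + 32*c - 128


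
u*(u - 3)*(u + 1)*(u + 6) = u^4 + 4*u^3 - 15*u^2 - 18*u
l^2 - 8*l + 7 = (l - 7)*(l - 1)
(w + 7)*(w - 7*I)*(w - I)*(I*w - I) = I*w^4 + 8*w^3 + 6*I*w^3 + 48*w^2 - 14*I*w^2 - 56*w - 42*I*w + 49*I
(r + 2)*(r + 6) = r^2 + 8*r + 12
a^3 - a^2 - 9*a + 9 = (a - 3)*(a - 1)*(a + 3)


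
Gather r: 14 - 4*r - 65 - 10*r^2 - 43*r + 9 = -10*r^2 - 47*r - 42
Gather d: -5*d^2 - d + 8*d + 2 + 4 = -5*d^2 + 7*d + 6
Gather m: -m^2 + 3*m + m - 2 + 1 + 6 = -m^2 + 4*m + 5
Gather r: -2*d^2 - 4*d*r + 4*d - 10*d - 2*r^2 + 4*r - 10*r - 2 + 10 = -2*d^2 - 6*d - 2*r^2 + r*(-4*d - 6) + 8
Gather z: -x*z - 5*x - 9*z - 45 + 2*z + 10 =-5*x + z*(-x - 7) - 35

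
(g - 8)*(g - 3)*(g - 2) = g^3 - 13*g^2 + 46*g - 48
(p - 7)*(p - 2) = p^2 - 9*p + 14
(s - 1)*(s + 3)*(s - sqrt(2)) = s^3 - sqrt(2)*s^2 + 2*s^2 - 3*s - 2*sqrt(2)*s + 3*sqrt(2)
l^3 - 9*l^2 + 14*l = l*(l - 7)*(l - 2)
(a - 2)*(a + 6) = a^2 + 4*a - 12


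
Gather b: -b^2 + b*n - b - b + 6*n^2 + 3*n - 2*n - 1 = -b^2 + b*(n - 2) + 6*n^2 + n - 1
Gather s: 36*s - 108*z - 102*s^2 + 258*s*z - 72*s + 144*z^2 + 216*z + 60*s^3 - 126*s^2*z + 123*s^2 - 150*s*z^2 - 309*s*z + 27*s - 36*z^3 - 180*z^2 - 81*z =60*s^3 + s^2*(21 - 126*z) + s*(-150*z^2 - 51*z - 9) - 36*z^3 - 36*z^2 + 27*z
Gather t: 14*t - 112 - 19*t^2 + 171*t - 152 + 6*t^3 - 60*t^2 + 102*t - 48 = 6*t^3 - 79*t^2 + 287*t - 312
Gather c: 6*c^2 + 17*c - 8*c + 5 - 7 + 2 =6*c^2 + 9*c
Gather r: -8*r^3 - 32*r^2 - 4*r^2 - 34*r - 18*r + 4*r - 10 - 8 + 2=-8*r^3 - 36*r^2 - 48*r - 16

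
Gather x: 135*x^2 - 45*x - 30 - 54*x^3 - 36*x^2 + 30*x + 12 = -54*x^3 + 99*x^2 - 15*x - 18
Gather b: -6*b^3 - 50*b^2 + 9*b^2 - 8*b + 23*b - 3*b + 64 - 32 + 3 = -6*b^3 - 41*b^2 + 12*b + 35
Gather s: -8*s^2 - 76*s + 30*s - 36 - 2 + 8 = -8*s^2 - 46*s - 30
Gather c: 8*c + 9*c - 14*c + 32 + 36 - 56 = 3*c + 12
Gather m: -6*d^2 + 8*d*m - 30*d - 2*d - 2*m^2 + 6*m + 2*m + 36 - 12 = -6*d^2 - 32*d - 2*m^2 + m*(8*d + 8) + 24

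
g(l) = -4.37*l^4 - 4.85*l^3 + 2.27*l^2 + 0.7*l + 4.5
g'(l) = -17.48*l^3 - 14.55*l^2 + 4.54*l + 0.7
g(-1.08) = 6.56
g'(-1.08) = 0.85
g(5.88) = -6122.74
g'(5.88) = -4029.30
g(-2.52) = -81.47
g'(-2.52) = 176.59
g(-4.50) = -1302.70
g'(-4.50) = 1278.50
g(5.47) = -4629.82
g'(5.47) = -3270.72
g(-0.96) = 6.50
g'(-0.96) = -1.60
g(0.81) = 2.10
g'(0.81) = -14.46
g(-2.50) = -77.98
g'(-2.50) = 171.54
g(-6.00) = -4533.90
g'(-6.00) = 3225.34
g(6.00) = -6620.70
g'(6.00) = -4271.54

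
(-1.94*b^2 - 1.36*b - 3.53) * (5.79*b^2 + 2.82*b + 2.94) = -11.2326*b^4 - 13.3452*b^3 - 29.9775*b^2 - 13.953*b - 10.3782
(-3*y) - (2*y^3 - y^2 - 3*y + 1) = -2*y^3 + y^2 - 1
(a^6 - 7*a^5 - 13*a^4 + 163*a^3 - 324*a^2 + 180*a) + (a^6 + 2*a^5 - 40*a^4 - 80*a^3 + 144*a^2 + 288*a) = 2*a^6 - 5*a^5 - 53*a^4 + 83*a^3 - 180*a^2 + 468*a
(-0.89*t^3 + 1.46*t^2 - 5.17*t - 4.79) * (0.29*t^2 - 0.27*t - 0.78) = -0.2581*t^5 + 0.6637*t^4 - 1.1993*t^3 - 1.132*t^2 + 5.3259*t + 3.7362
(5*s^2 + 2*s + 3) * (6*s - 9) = 30*s^3 - 33*s^2 - 27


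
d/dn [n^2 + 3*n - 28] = 2*n + 3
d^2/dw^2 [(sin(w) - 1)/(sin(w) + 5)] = 6*(sin(w)^2 - 5*sin(w) - 2)/(sin(w) + 5)^3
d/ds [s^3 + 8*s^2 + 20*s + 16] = 3*s^2 + 16*s + 20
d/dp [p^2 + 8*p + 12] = 2*p + 8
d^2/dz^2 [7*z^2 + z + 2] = 14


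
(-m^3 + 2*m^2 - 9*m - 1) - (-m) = -m^3 + 2*m^2 - 8*m - 1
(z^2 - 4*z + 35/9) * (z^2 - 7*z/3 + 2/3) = z^4 - 19*z^3/3 + 125*z^2/9 - 317*z/27 + 70/27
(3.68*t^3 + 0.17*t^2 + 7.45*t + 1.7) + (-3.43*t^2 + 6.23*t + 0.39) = 3.68*t^3 - 3.26*t^2 + 13.68*t + 2.09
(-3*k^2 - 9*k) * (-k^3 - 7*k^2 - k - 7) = 3*k^5 + 30*k^4 + 66*k^3 + 30*k^2 + 63*k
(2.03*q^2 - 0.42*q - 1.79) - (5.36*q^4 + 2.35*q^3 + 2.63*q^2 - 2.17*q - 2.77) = -5.36*q^4 - 2.35*q^3 - 0.6*q^2 + 1.75*q + 0.98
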